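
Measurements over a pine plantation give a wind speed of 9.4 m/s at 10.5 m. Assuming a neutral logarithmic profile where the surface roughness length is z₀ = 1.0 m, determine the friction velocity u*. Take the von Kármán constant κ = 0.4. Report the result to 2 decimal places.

u* ≈ 1.60 m/s

Log law: V(z) = (u*/κ) · ln(z/z₀) ⇒ u* = κ · V / ln(z/z₀)
u* = 0.4 × 9.4 / ln(10.5/1.0) = 0.4 × 9.4 / 2.3514
   = 3.7600 / 2.3514 = 1.5991 m/s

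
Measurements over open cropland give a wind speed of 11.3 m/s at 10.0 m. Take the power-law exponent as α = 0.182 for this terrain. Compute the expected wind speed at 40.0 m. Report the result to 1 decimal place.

14.5 m/s

Power-law profile: V₂ = V₁ · (z₂/z₁)^α
V₂ = 11.3 × (40.0/10.0)^0.182 = 11.3 × (4.0000)^0.182
    = 11.3 × 1.2870 = 14.5430 m/s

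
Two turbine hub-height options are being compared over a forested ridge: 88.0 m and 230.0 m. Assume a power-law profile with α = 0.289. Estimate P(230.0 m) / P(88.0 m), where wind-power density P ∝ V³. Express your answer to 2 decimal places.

2.30

Speed ratio: V_B/V_A = (z_B/z_A)^α = (230.0/88.0)^0.289 = (2.6136)^0.289 = 1.32003
Power-density ratio: P_B/P_A = (V_B/V_A)³ = (1.32003)³ = 2.30013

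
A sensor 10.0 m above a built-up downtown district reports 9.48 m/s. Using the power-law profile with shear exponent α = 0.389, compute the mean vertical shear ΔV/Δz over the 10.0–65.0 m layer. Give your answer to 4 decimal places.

Power law: V₂ = V₁ · (z₂/z₁)^α = 9.48 × (6.5000)^0.389 = 19.6350 m/s
ΔV/Δz = (19.6350 − 9.48)/(65.0 − 10.0) = 10.1550/55.0000 = 0.18464 m/s/m

0.1846 m/s/m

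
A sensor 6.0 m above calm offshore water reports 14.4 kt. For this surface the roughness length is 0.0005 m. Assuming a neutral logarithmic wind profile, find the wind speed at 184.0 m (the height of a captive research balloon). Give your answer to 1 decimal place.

19.6 kt

Log law: V(z) ∝ ln(z/z₀), so V₂/V₁ = ln(z₂/z₀) / ln(z₁/z₀).
ln(184.0/0.0005) = 12.8158, ln(6.0/0.0005) = 9.3927
V₂ = 14.4 × 12.8158/9.3927 = 14.4 × 1.3645 = 19.6481 kt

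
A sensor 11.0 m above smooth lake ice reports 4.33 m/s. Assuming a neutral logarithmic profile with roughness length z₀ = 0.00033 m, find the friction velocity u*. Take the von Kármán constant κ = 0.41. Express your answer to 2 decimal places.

Log law: V(z) = (u*/κ) · ln(z/z₀) ⇒ u* = κ · V / ln(z/z₀)
u* = 0.41 × 4.33 / ln(11.0/0.00033) = 0.41 × 4.33 / 10.4143
   = 1.7753 / 10.4143 = 0.1705 m/s

u* ≈ 0.17 m/s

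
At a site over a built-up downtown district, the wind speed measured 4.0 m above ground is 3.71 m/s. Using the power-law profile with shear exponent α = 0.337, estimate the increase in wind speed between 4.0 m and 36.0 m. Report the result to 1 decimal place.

4.1 m/s

Power law: V₂ = V₁ · (z₂/z₁)^α = 3.71 × (9.0000)^0.337 = 7.7795 m/s
ΔV = 7.7795 − 3.71 = 4.0695 m/s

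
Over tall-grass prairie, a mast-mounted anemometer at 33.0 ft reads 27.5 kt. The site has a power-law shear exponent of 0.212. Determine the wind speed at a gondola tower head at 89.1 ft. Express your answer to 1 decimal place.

Power-law profile: V₂ = V₁ · (z₂/z₁)^α
V₂ = 27.5 × (89.1/33.0)^0.212 = 27.5 × (2.7000)^0.212
    = 27.5 × 1.2344 = 33.9455 kt

33.9 kt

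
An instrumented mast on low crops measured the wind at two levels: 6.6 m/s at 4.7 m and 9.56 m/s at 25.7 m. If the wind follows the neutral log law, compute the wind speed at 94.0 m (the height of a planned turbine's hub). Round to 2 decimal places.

Log law: V ∝ ln(z/z₀). From the pair, with r = V₁/V₂ = 0.69038,
ln z₀ = (ln z₁ − r·ln z₂)/(1 − r) = (1.5476 − 0.69038×3.2465)/0.30962 = -2.2406 → z₀ = 0.1064 m
V₃ = V₁ · ln(z₃/z₀)/ln(z₁/z₀) = 6.6 × 6.7839/3.7882 = 11.8194 m/s

11.82 m/s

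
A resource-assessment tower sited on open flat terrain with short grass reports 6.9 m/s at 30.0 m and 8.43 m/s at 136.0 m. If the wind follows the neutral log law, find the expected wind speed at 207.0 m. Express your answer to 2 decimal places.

Log law: V ∝ ln(z/z₀). From the pair, with r = V₁/V₂ = 0.81851,
ln z₀ = (ln z₁ − r·ln z₂)/(1 − r) = (3.4012 − 0.81851×4.9127)/0.18149 = -3.4152 → z₀ = 0.03287 m
V₃ = V₁ · ln(z₃/z₀)/ln(z₁/z₀) = 6.9 × 8.7479/6.8164 = 8.8552 m/s

8.86 m/s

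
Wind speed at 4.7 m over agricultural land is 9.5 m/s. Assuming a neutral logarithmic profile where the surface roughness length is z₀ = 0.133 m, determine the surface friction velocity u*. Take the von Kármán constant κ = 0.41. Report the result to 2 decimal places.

Log law: V(z) = (u*/κ) · ln(z/z₀) ⇒ u* = κ · V / ln(z/z₀)
u* = 0.41 × 9.5 / ln(4.7/0.133) = 0.41 × 9.5 / 3.5650
   = 3.8950 / 3.5650 = 1.0926 m/s

u* ≈ 1.09 m/s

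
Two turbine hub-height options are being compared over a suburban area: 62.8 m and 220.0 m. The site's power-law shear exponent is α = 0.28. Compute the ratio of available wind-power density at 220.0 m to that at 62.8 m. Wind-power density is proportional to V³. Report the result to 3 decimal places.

Speed ratio: V_B/V_A = (z_B/z_A)^α = (220.0/62.8)^0.28 = (3.5032)^0.28 = 1.42053
Power-density ratio: P_B/P_A = (V_B/V_A)³ = (1.42053)³ = 2.86648

2.866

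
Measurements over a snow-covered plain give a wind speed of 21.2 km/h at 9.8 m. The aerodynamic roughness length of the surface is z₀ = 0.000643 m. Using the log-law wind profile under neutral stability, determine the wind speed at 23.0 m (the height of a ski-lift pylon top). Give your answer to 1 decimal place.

23.1 km/h

Log law: V(z) ∝ ln(z/z₀), so V₂/V₁ = ln(z₂/z₀) / ln(z₁/z₀).
ln(23.0/0.000643) = 10.4849, ln(9.8/0.000643) = 9.6317
V₂ = 21.2 × 10.4849/9.6317 = 21.2 × 1.0886 = 23.0777 km/h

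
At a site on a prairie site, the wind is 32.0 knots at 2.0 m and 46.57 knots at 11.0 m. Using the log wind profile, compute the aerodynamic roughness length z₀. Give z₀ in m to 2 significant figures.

Log law: V(z) ∝ ln(z/z₀). With r = V₁/V₂ = 32.0/46.57 = 0.68714,
r · ln(z₂/z₀) = ln(z₁/z₀) ⇒ ln z₀ = (ln z₁ − r·ln z₂)/(1 − r)
ln z₀ = (0.69315 − 0.68714×2.39790) / 0.31286 = -3.0510
z₀ = exp(-3.0510) = 0.04731 m

z₀ ≈ 0.047 m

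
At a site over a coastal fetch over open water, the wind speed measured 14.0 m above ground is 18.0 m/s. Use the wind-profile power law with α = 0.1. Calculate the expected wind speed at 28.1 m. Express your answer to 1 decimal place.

19.3 m/s

Power-law profile: V₂ = V₁ · (z₂/z₁)^α
V₂ = 18.0 × (28.1/14.0)^0.1 = 18.0 × (2.0071)^0.1
    = 18.0 × 1.0722 = 19.2988 m/s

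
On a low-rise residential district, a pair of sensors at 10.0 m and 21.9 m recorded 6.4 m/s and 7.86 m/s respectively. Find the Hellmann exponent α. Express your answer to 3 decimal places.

Power law: V₂/V₁ = (z₂/z₁)^α ⇒ α = ln(V₂/V₁) / ln(z₂/z₁)
α = ln(7.86/6.4) / ln(21.9/10.0) = ln(1.2281) / ln(2.1900)
  = 0.20549 / 0.78390 = 0.26214

α ≈ 0.262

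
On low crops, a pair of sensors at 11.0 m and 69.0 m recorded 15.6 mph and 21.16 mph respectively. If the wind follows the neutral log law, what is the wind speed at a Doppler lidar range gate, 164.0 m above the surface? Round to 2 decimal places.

23.78 mph

Log law: V ∝ ln(z/z₀). From the pair, with r = V₁/V₂ = 0.73724,
ln z₀ = (ln z₁ − r·ln z₂)/(1 − r) = (2.3979 − 0.73724×4.2341)/0.26276 = -2.7541 → z₀ = 0.06367 m
V₃ = V₁ · ln(z₃/z₀)/ln(z₁/z₀) = 15.6 × 7.8539/5.1520 = 23.7815 mph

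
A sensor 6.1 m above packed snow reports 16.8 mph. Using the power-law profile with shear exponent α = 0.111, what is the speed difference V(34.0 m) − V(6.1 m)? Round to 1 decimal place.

Power law: V₂ = V₁ · (z₂/z₁)^α = 16.8 × (5.5738)^0.111 = 20.3297 mph
ΔV = 20.3297 − 16.8 = 3.5297 mph

3.5 mph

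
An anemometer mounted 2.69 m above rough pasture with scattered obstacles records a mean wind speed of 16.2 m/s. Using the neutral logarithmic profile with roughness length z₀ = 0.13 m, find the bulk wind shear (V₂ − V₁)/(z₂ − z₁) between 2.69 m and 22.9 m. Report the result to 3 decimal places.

Log law: V₂ = V₁ · ln(z₂/z₀)/ln(z₁/z₀) = 16.2 × 5.1714/3.0298 = 27.6510 m/s
ΔV/Δz = (27.6510 − 16.2)/(22.9 − 2.69) = 11.4510/20.2100 = 0.56660 m/s/m

0.567 m/s/m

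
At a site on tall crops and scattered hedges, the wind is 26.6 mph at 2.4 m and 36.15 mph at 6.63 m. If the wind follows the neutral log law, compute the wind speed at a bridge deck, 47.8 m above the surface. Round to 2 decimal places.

54.72 mph

Log law: V ∝ ln(z/z₀). From the pair, with r = V₁/V₂ = 0.73582,
ln z₀ = (ln z₁ − r·ln z₂)/(1 − r) = (0.8755 − 0.73582×1.8916)/0.26418 = -1.9548 → z₀ = 0.1416 m
V₃ = V₁ · ln(z₃/z₀)/ln(z₁/z₀) = 26.6 × 5.8218/2.8303 = 54.7157 mph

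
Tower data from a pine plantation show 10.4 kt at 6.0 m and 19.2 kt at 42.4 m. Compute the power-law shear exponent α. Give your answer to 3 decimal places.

α ≈ 0.314

Power law: V₂/V₁ = (z₂/z₁)^α ⇒ α = ln(V₂/V₁) / ln(z₂/z₁)
α = ln(19.2/10.4) / ln(42.4/6.0) = ln(1.8462) / ln(7.0667)
  = 0.61310 / 1.95539 = 0.31355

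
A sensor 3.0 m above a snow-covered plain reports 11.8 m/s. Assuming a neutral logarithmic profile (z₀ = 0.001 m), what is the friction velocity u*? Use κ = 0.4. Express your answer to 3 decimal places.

Log law: V(z) = (u*/κ) · ln(z/z₀) ⇒ u* = κ · V / ln(z/z₀)
u* = 0.4 × 11.8 / ln(3.0/0.001) = 0.4 × 11.8 / 8.0064
   = 4.7200 / 8.0064 = 0.5895 m/s

u* ≈ 0.590 m/s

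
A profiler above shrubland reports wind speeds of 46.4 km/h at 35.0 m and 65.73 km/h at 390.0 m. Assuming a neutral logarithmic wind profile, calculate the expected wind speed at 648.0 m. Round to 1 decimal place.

Log law: V ∝ ln(z/z₀). From the pair, with r = V₁/V₂ = 0.70592,
ln z₀ = (ln z₁ − r·ln z₂)/(1 − r) = (3.5553 − 0.70592×5.9661)/0.29408 = -2.2316 → z₀ = 0.1074 m
V₃ = V₁ · ln(z₃/z₀)/ln(z₁/z₀) = 46.4 × 8.7055/5.7869 = 69.8011 km/h

69.8 km/h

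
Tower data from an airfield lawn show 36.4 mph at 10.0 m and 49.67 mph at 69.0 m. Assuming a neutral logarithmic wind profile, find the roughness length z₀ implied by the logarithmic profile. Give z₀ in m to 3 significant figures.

z₀ ≈ 0.0500 m

Log law: V(z) ∝ ln(z/z₀). With r = V₁/V₂ = 36.4/49.67 = 0.73284,
r · ln(z₂/z₀) = ln(z₁/z₀) ⇒ ln z₀ = (ln z₁ − r·ln z₂)/(1 − r)
ln z₀ = (2.30259 − 0.73284×4.23411) / 0.26716 = -2.9956
z₀ = exp(-2.9956) = 0.05000 m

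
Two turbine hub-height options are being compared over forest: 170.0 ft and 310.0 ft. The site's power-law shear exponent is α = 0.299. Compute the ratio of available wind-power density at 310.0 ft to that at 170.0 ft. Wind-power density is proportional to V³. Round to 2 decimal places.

Speed ratio: V_B/V_A = (z_B/z_A)^α = (310.0/170.0)^0.299 = (1.8235)^0.299 = 1.19678
Power-density ratio: P_B/P_A = (V_B/V_A)³ = (1.19678)³ = 1.71411

1.71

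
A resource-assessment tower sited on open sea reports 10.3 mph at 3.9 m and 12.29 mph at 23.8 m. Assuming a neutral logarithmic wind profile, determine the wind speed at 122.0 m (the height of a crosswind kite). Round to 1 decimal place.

14.1 mph

Log law: V ∝ ln(z/z₀). From the pair, with r = V₁/V₂ = 0.83808,
ln z₀ = (ln z₁ − r·ln z₂)/(1 − r) = (1.3610 − 0.83808×3.1697)/0.16192 = -8.0007 → z₀ = 0.0003352 m
V₃ = V₁ · ln(z₃/z₀)/ln(z₁/z₀) = 10.3 × 12.8047/9.3617 = 14.0881 mph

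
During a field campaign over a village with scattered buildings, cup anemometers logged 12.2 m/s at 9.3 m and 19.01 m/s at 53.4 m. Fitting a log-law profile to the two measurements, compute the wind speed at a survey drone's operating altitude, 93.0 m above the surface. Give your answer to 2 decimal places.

21.17 m/s

Log law: V ∝ ln(z/z₀). From the pair, with r = V₁/V₂ = 0.64177,
ln z₀ = (ln z₁ − r·ln z₂)/(1 − r) = (2.2300 − 0.64177×3.9778)/0.35823 = -0.9011 → z₀ = 0.4061 m
V₃ = V₁ · ln(z₃/z₀)/ln(z₁/z₀) = 12.2 × 5.4337/3.1311 = 21.1716 m/s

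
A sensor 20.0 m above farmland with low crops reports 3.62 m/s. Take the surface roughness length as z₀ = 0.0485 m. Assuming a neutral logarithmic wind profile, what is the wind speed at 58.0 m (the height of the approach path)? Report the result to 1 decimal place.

Log law: V(z) ∝ ln(z/z₀), so V₂/V₁ = ln(z₂/z₀) / ln(z₁/z₀).
ln(58.0/0.0485) = 7.0866, ln(20.0/0.0485) = 6.0219
V₂ = 3.62 × 7.0866/6.0219 = 3.62 × 1.1768 = 4.2600 m/s

4.3 m/s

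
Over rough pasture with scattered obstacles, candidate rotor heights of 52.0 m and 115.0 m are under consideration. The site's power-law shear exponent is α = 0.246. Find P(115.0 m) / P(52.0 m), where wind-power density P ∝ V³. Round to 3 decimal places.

Speed ratio: V_B/V_A = (z_B/z_A)^α = (115.0/52.0)^0.246 = (2.2115)^0.246 = 1.21561
Power-density ratio: P_B/P_A = (V_B/V_A)³ = (1.21561)³ = 1.79632

1.796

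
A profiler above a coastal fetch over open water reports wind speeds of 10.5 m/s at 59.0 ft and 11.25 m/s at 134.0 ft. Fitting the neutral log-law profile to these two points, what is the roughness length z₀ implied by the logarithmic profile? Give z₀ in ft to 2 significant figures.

z₀ ≈ 0.00061 ft

Log law: V(z) ∝ ln(z/z₀). With r = V₁/V₂ = 10.5/11.25 = 0.93333,
r · ln(z₂/z₀) = ln(z₁/z₀) ⇒ ln z₀ = (ln z₁ − r·ln z₂)/(1 − r)
ln z₀ = (4.07754 − 0.93333×4.89784) / 0.06667 = -7.4067
z₀ = exp(-7.4067) = 0.0006072 ft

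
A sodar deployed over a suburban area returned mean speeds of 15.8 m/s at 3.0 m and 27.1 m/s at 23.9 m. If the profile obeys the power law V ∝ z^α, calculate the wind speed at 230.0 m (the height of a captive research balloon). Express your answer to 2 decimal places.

48.82 m/s

First find α: α = ln(V₂/V₁)/ln(z₂/z₁) = ln(27.1/15.8)/ln(23.9/3.0) = 0.53952/2.07527 = 0.2600
Extrapolate from 23.9 m to 230.0 m: V₃ = 27.1 × (230.0/23.9)^0.2600 = 27.1 × 1.8015 = 48.8218 m/s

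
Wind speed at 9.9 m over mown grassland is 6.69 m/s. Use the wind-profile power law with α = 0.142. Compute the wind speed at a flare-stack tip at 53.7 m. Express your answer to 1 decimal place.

8.5 m/s

Power-law profile: V₂ = V₁ · (z₂/z₁)^α
V₂ = 6.69 × (53.7/9.9)^0.142 = 6.69 × (5.4242)^0.142
    = 6.69 × 1.2714 = 8.5055 m/s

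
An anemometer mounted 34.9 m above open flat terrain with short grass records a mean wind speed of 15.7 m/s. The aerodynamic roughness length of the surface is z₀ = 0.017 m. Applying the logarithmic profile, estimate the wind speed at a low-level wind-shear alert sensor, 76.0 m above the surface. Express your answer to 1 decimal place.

Log law: V(z) ∝ ln(z/z₀), so V₂/V₁ = ln(z₂/z₀) / ln(z₁/z₀).
ln(76.0/0.017) = 8.4053, ln(34.9/0.017) = 7.6270
V₂ = 15.7 × 8.4053/7.6270 = 15.7 × 1.1020 = 17.3020 m/s

17.3 m/s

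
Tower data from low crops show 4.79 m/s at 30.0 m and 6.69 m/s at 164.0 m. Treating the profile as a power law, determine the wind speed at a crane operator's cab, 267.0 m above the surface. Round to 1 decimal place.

First find α: α = ln(V₂/V₁)/ln(z₂/z₁) = ln(6.69/4.79)/ln(164.0/30.0) = 0.33408/1.69867 = 0.1967
Extrapolate from 164.0 m to 267.0 m: V₃ = 6.69 × (267.0/164.0)^0.1967 = 6.69 × 1.1006 = 7.3630 m/s

7.4 m/s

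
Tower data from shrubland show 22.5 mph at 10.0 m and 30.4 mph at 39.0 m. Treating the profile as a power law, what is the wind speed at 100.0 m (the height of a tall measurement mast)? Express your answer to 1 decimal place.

First find α: α = ln(V₂/V₁)/ln(z₂/z₁) = ln(30.4/22.5)/ln(39.0/10.0) = 0.30093/1.36098 = 0.2211
Extrapolate from 39.0 m to 100.0 m: V₃ = 30.4 × (100.0/39.0)^0.2211 = 30.4 × 1.2315 = 37.4364 mph

37.4 mph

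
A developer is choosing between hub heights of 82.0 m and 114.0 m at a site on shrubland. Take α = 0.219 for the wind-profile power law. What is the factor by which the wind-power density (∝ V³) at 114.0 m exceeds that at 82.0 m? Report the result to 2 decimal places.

Speed ratio: V_B/V_A = (z_B/z_A)^α = (114.0/82.0)^0.219 = (1.3902)^0.219 = 1.07482
Power-density ratio: P_B/P_A = (V_B/V_A)³ = (1.07482)³ = 1.24168

1.24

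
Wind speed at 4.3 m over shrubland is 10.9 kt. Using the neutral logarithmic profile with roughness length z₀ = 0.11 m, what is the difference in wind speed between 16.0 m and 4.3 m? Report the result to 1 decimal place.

3.9 kt

Log law: V₂ = V₁ · ln(z₂/z₀)/ln(z₁/z₀) = 10.9 × 4.9799/3.6659 = 14.8069 kt
ΔV = 14.8069 − 10.9 = 3.9069 kt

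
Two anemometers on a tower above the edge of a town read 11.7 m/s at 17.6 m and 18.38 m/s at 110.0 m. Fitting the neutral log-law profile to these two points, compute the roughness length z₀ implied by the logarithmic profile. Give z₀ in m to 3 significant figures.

z₀ ≈ 0.710 m

Log law: V(z) ∝ ln(z/z₀). With r = V₁/V₂ = 11.7/18.38 = 0.63656,
r · ln(z₂/z₀) = ln(z₁/z₀) ⇒ ln z₀ = (ln z₁ − r·ln z₂)/(1 − r)
ln z₀ = (2.86790 − 0.63656×4.70048) / 0.36344 = -0.3419
z₀ = exp(-0.3419) = 0.7104 m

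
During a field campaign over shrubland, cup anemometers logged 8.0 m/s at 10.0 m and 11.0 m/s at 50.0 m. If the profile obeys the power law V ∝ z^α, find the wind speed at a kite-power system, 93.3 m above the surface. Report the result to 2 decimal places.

12.45 m/s

First find α: α = ln(V₂/V₁)/ln(z₂/z₁) = ln(11.0/8.0)/ln(50.0/10.0) = 0.31845/1.60944 = 0.1979
Extrapolate from 50.0 m to 93.3 m: V₃ = 11.0 × (93.3/50.0)^0.1979 = 11.0 × 1.1314 = 12.4451 m/s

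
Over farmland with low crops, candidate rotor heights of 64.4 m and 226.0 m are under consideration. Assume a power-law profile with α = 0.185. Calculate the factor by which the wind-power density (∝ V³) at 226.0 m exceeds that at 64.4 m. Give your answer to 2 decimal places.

Speed ratio: V_B/V_A = (z_B/z_A)^α = (226.0/64.4)^0.185 = (3.5093)^0.185 = 1.26144
Power-density ratio: P_B/P_A = (V_B/V_A)³ = (1.26144)³ = 2.00724

2.01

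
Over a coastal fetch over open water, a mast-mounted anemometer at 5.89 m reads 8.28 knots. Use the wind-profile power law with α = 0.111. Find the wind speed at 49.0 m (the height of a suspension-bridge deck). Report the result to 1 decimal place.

10.5 knots

Power-law profile: V₂ = V₁ · (z₂/z₁)^α
V₂ = 8.28 × (49.0/5.89)^0.111 = 8.28 × (8.3192)^0.111
    = 8.28 × 1.2651 = 10.4751 knots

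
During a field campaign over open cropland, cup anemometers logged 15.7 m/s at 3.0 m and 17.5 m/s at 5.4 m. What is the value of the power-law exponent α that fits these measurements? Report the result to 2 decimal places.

α ≈ 0.18

Power law: V₂/V₁ = (z₂/z₁)^α ⇒ α = ln(V₂/V₁) / ln(z₂/z₁)
α = ln(17.5/15.7) / ln(5.4/3.0) = ln(1.1146) / ln(1.8000)
  = 0.10854 / 0.58779 = 0.18466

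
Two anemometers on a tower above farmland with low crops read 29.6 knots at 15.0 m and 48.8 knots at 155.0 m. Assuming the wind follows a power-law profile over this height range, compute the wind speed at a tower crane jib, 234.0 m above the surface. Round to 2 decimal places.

First find α: α = ln(V₂/V₁)/ln(z₂/z₁) = ln(48.8/29.6)/ln(155.0/15.0) = 0.49996/2.33537 = 0.2141
Extrapolate from 155.0 m to 234.0 m: V₃ = 48.8 × (234.0/155.0)^0.2141 = 48.8 × 1.0922 = 53.2985 knots

53.30 knots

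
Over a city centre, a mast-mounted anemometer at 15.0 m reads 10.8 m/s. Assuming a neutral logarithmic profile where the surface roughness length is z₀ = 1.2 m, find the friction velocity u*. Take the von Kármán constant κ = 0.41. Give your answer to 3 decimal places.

Log law: V(z) = (u*/κ) · ln(z/z₀) ⇒ u* = κ · V / ln(z/z₀)
u* = 0.41 × 10.8 / ln(15.0/1.2) = 0.41 × 10.8 / 2.5257
   = 4.4280 / 2.5257 = 1.7532 m/s

u* ≈ 1.753 m/s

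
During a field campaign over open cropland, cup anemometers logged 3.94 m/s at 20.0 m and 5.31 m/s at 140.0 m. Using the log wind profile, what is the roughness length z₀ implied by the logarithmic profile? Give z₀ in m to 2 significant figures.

z₀ ≈ 0.074 m

Log law: V(z) ∝ ln(z/z₀). With r = V₁/V₂ = 3.94/5.31 = 0.74200,
r · ln(z₂/z₀) = ln(z₁/z₀) ⇒ ln z₀ = (ln z₁ − r·ln z₂)/(1 − r)
ln z₀ = (2.99573 − 0.74200×4.94164) / 0.25800 = -2.6005
z₀ = exp(-2.6005) = 0.07423 m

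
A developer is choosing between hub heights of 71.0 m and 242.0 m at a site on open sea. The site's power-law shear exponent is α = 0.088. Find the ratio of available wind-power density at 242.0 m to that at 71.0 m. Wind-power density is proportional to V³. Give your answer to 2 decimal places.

1.38

Speed ratio: V_B/V_A = (z_B/z_A)^α = (242.0/71.0)^0.088 = (3.4085)^0.088 = 1.11395
Power-density ratio: P_B/P_A = (V_B/V_A)³ = (1.11395)³ = 1.38228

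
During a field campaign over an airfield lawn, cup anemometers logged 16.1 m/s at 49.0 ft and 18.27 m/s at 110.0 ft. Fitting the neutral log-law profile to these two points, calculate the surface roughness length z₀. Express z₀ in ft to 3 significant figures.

Log law: V(z) ∝ ln(z/z₀). With r = V₁/V₂ = 16.1/18.27 = 0.88123,
r · ln(z₂/z₀) = ln(z₁/z₀) ⇒ ln z₀ = (ln z₁ − r·ln z₂)/(1 − r)
ln z₀ = (3.89182 − 0.88123×4.70048) / 0.11877 = -2.1079
z₀ = exp(-2.1079) = 0.1215 ft

z₀ ≈ 0.121 ft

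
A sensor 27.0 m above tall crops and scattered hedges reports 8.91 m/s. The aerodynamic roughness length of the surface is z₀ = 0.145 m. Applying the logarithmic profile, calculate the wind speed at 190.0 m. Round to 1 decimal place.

Log law: V(z) ∝ ln(z/z₀), so V₂/V₁ = ln(z₂/z₀) / ln(z₁/z₀).
ln(190.0/0.145) = 7.1780, ln(27.0/0.145) = 5.2269
V₂ = 8.91 × 7.1780/5.2269 = 8.91 × 1.3733 = 12.2361 m/s

12.2 m/s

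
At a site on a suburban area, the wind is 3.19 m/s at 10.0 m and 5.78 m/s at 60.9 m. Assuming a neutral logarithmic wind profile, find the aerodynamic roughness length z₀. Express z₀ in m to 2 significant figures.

z₀ ≈ 1.1 m

Log law: V(z) ∝ ln(z/z₀). With r = V₁/V₂ = 3.19/5.78 = 0.55190,
r · ln(z₂/z₀) = ln(z₁/z₀) ⇒ ln z₀ = (ln z₁ − r·ln z₂)/(1 − r)
ln z₀ = (2.30259 − 0.55190×4.10923) / 0.44810 = 0.0774
z₀ = exp(0.0774) = 1.080 m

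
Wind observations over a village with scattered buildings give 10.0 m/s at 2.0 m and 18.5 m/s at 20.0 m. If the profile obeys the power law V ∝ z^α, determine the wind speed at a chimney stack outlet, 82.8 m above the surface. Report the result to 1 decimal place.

27.0 m/s

First find α: α = ln(V₂/V₁)/ln(z₂/z₁) = ln(18.5/10.0)/ln(20.0/2.0) = 0.61519/2.30259 = 0.2672
Extrapolate from 20.0 m to 82.8 m: V₃ = 18.5 × (82.8/20.0)^0.2672 = 18.5 × 1.4617 = 27.0406 m/s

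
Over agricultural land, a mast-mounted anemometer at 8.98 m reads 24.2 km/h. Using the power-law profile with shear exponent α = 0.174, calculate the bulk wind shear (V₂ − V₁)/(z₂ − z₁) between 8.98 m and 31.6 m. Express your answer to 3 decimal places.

Power law: V₂ = V₁ · (z₂/z₁)^α = 24.2 × (3.5189)^0.174 = 30.1225 km/h
ΔV/Δz = (30.1225 − 24.2)/(31.6 − 8.98) = 5.9225/22.6200 = 0.26183 km/h/m

0.262 km/h/m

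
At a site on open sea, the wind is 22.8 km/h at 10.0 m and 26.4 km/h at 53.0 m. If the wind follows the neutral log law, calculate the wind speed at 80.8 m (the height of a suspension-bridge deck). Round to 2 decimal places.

27.31 km/h

Log law: V ∝ ln(z/z₀). From the pair, with r = V₁/V₂ = 0.86364,
ln z₀ = (ln z₁ − r·ln z₂)/(1 − r) = (2.3026 − 0.86364×3.9703)/0.13636 = -8.2596 → z₀ = 0.0002588 m
V₃ = V₁ · ln(z₃/z₀)/ln(z₁/z₀) = 22.8 × 12.6515/10.5621 = 27.3103 km/h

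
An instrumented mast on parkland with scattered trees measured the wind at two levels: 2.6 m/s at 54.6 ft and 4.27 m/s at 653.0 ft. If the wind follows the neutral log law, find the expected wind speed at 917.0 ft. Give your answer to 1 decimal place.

Log law: V ∝ ln(z/z₀). From the pair, with r = V₁/V₂ = 0.60890,
ln z₀ = (ln z₁ − r·ln z₂)/(1 − r) = (4.0000 − 0.60890×6.4816)/0.39110 = 0.1366 → z₀ = 1.146 ft
V₃ = V₁ · ln(z₃/z₀)/ln(z₁/z₀) = 2.6 × 6.6846/3.8635 = 4.4985 m/s

4.5 m/s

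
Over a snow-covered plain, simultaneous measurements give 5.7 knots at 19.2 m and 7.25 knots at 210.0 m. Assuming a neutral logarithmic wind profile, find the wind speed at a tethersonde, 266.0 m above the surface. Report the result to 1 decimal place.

Log law: V ∝ ln(z/z₀). From the pair, with r = V₁/V₂ = 0.78621,
ln z₀ = (ln z₁ − r·ln z₂)/(1 − r) = (2.9549 − 0.78621×5.3471)/0.21379 = -5.8422 → z₀ = 0.002902 m
V₃ = V₁ · ln(z₃/z₀)/ln(z₁/z₀) = 5.7 × 11.4257/8.7971 = 7.4032 knots

7.4 knots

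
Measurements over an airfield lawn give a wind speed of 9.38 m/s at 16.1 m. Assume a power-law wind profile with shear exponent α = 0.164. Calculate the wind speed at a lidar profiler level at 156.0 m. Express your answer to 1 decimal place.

13.6 m/s

Power-law profile: V₂ = V₁ · (z₂/z₁)^α
V₂ = 9.38 × (156.0/16.1)^0.164 = 9.38 × (9.6894)^0.164
    = 9.38 × 1.4513 = 13.6131 m/s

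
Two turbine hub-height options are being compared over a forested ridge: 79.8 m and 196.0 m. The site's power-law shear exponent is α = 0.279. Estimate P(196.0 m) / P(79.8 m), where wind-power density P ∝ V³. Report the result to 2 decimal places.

Speed ratio: V_B/V_A = (z_B/z_A)^α = (196.0/79.8)^0.279 = (2.4561)^0.279 = 1.28493
Power-density ratio: P_B/P_A = (V_B/V_A)³ = (1.28493)³ = 2.12149

2.12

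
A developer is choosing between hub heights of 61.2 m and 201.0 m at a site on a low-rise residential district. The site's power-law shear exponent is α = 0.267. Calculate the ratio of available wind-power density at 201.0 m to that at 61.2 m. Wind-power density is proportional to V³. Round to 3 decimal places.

2.592

Speed ratio: V_B/V_A = (z_B/z_A)^α = (201.0/61.2)^0.267 = (3.2843)^0.267 = 1.37370
Power-density ratio: P_B/P_A = (V_B/V_A)³ = (1.37370)³ = 2.59222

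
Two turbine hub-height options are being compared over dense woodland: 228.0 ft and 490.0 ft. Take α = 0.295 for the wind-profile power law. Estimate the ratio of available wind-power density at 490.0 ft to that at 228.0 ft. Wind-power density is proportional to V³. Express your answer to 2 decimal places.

Speed ratio: V_B/V_A = (z_B/z_A)^α = (490.0/228.0)^0.295 = (2.1491)^0.295 = 1.25319
Power-density ratio: P_B/P_A = (V_B/V_A)³ = (1.25319)³ = 1.96812

1.97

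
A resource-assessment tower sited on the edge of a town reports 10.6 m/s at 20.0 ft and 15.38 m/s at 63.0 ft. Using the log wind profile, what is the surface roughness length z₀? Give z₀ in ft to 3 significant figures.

Log law: V(z) ∝ ln(z/z₀). With r = V₁/V₂ = 10.6/15.38 = 0.68921,
r · ln(z₂/z₀) = ln(z₁/z₀) ⇒ ln z₀ = (ln z₁ − r·ln z₂)/(1 − r)
ln z₀ = (2.99573 − 0.68921×4.14313) / 0.31079 = 0.4513
z₀ = exp(0.4513) = 1.570 ft

z₀ ≈ 1.57 ft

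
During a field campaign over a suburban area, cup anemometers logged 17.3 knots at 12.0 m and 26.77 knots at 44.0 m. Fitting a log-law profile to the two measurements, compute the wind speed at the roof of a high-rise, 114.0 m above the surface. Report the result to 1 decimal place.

33.7 knots

Log law: V ∝ ln(z/z₀). From the pair, with r = V₁/V₂ = 0.64625,
ln z₀ = (ln z₁ − r·ln z₂)/(1 − r) = (2.4849 − 0.64625×3.7842)/0.35375 = 0.1113 → z₀ = 1.118 m
V₃ = V₁ · ln(z₃/z₀)/ln(z₁/z₀) = 17.3 × 4.6248/2.3736 = 33.7088 knots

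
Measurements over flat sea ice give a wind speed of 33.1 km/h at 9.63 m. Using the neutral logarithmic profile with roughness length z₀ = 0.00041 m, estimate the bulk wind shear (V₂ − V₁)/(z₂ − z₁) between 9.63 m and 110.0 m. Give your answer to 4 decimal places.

0.0798 km/h/m

Log law: V₂ = V₁ · ln(z₂/z₀)/ln(z₁/z₀) = 33.1 × 12.4998/10.0642 = 41.1104 km/h
ΔV/Δz = (41.1104 − 33.1)/(110.0 − 9.63) = 8.0104/100.3700 = 0.07981 km/h/m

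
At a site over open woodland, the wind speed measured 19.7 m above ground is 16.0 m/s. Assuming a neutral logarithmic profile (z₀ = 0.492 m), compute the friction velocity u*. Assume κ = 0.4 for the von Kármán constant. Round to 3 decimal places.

Log law: V(z) = (u*/κ) · ln(z/z₀) ⇒ u* = κ · V / ln(z/z₀)
u* = 0.4 × 16.0 / ln(19.7/0.492) = 0.4 × 16.0 / 3.6899
   = 6.4000 / 3.6899 = 1.7345 m/s

u* ≈ 1.734 m/s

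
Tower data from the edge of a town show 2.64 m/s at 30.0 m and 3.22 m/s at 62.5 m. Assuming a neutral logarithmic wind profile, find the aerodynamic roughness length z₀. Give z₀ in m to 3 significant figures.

z₀ ≈ 1.06 m

Log law: V(z) ∝ ln(z/z₀). With r = V₁/V₂ = 2.64/3.22 = 0.81988,
r · ln(z₂/z₀) = ln(z₁/z₀) ⇒ ln z₀ = (ln z₁ − r·ln z₂)/(1 − r)
ln z₀ = (3.40120 − 0.81988×4.13517) / 0.18012 = 0.0604
z₀ = exp(0.0604) = 1.062 m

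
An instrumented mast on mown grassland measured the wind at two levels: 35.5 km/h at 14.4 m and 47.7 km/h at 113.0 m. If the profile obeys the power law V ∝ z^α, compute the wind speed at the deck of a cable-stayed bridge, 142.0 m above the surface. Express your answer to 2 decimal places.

49.29 km/h

First find α: α = ln(V₂/V₁)/ln(z₂/z₁) = ln(47.7/35.5)/ln(113.0/14.4) = 0.29540/2.06016 = 0.1434
Extrapolate from 113.0 m to 142.0 m: V₃ = 47.7 × (142.0/113.0)^0.1434 = 47.7 × 1.0333 = 49.2883 km/h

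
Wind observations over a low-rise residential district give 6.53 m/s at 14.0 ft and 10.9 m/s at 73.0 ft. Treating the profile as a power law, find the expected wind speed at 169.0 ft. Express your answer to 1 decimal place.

14.1 m/s

First find α: α = ln(V₂/V₁)/ln(z₂/z₁) = ln(10.9/6.53)/ln(73.0/14.0) = 0.51236/1.65140 = 0.3103
Extrapolate from 73.0 ft to 169.0 ft: V₃ = 10.9 × (169.0/73.0)^0.3103 = 10.9 × 1.2975 = 14.1428 m/s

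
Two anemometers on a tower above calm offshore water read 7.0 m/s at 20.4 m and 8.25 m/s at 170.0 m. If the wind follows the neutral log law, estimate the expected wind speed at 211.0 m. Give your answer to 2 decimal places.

8.38 m/s

Log law: V ∝ ln(z/z₀). From the pair, with r = V₁/V₂ = 0.84848,
ln z₀ = (ln z₁ − r·ln z₂)/(1 − r) = (3.0155 − 0.84848×5.1358)/0.15152 = -8.8579 → z₀ = 0.0001422 m
V₃ = V₁ · ln(z₃/z₀)/ln(z₁/z₀) = 7.0 × 14.2098/11.8735 = 8.3774 m/s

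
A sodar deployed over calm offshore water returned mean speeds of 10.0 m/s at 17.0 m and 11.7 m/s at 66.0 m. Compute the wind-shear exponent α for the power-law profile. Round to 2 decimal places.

α ≈ 0.12

Power law: V₂/V₁ = (z₂/z₁)^α ⇒ α = ln(V₂/V₁) / ln(z₂/z₁)
α = ln(11.7/10.0) / ln(66.0/17.0) = ln(1.1700) / ln(3.8824)
  = 0.15700 / 1.35644 = 0.11575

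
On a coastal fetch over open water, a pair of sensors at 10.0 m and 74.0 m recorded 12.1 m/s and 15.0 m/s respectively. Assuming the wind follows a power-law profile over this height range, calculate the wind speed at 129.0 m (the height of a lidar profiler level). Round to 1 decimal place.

First find α: α = ln(V₂/V₁)/ln(z₂/z₁) = ln(15.0/12.1)/ln(74.0/10.0) = 0.21484/2.00148 = 0.1073
Extrapolate from 74.0 m to 129.0 m: V₃ = 15.0 × (129.0/74.0)^0.1073 = 15.0 × 1.0615 = 15.9221 m/s

15.9 m/s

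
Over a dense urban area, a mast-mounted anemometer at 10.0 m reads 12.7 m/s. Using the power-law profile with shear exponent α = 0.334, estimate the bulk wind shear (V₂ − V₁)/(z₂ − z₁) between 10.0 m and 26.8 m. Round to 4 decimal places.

Power law: V₂ = V₁ · (z₂/z₁)^α = 12.7 × (2.6800)^0.334 = 17.6523 m/s
ΔV/Δz = (17.6523 − 12.7)/(26.8 − 10.0) = 4.9523/16.8000 = 0.29478 m/s/m

0.2948 m/s/m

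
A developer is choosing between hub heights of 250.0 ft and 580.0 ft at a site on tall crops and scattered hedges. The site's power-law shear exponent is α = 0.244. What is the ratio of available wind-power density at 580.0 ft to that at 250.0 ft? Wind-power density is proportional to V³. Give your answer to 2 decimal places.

1.85

Speed ratio: V_B/V_A = (z_B/z_A)^α = (580.0/250.0)^0.244 = (2.3200)^0.244 = 1.22795
Power-density ratio: P_B/P_A = (V_B/V_A)³ = (1.22795)³ = 1.85156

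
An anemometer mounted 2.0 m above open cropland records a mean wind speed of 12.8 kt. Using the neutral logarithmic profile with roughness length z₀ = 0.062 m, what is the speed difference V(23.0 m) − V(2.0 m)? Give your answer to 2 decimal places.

9.00 kt

Log law: V₂ = V₁ · ln(z₂/z₀)/ln(z₁/z₀) = 12.8 × 5.9161/3.4738 = 21.7995 kt
ΔV = 21.7995 − 12.8 = 8.9995 kt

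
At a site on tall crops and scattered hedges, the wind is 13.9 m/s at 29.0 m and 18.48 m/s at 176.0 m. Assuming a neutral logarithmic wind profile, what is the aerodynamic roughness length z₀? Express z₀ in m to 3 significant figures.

z₀ ≈ 0.122 m

Log law: V(z) ∝ ln(z/z₀). With r = V₁/V₂ = 13.9/18.48 = 0.75216,
r · ln(z₂/z₀) = ln(z₁/z₀) ⇒ ln z₀ = (ln z₁ − r·ln z₂)/(1 − r)
ln z₀ = (3.36730 − 0.75216×5.17048) / 0.24784 = -2.1053
z₀ = exp(-2.1053) = 0.1218 m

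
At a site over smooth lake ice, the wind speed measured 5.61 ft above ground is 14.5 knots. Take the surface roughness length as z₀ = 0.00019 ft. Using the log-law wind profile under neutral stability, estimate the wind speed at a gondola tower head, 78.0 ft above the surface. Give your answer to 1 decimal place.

18.2 knots

Log law: V(z) ∝ ln(z/z₀), so V₂/V₁ = ln(z₂/z₀) / ln(z₁/z₀).
ln(78.0/0.00019) = 12.9252, ln(5.61/0.00019) = 10.2930
V₂ = 14.5 × 12.9252/10.2930 = 14.5 × 1.2557 = 18.2080 knots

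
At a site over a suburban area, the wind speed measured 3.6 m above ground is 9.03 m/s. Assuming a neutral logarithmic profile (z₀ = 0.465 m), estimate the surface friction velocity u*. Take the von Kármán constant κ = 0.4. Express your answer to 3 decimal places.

Log law: V(z) = (u*/κ) · ln(z/z₀) ⇒ u* = κ · V / ln(z/z₀)
u* = 0.4 × 9.03 / ln(3.6/0.465) = 0.4 × 9.03 / 2.0467
   = 3.6120 / 2.0467 = 1.7648 m/s

u* ≈ 1.765 m/s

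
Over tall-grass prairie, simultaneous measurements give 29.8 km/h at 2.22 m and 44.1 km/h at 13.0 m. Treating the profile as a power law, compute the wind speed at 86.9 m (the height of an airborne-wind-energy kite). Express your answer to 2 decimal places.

67.21 km/h

First find α: α = ln(V₂/V₁)/ln(z₂/z₁) = ln(44.1/29.8)/ln(13.0/2.22) = 0.39195/1.76744 = 0.2218
Extrapolate from 13.0 m to 86.9 m: V₃ = 44.1 × (86.9/13.0)^0.2218 = 44.1 × 1.5239 = 67.2062 km/h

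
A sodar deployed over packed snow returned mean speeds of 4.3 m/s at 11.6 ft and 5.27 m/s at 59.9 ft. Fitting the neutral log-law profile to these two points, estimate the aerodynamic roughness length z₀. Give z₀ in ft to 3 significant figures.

z₀ ≈ 0.00801 ft

Log law: V(z) ∝ ln(z/z₀). With r = V₁/V₂ = 4.3/5.27 = 0.81594,
r · ln(z₂/z₀) = ln(z₁/z₀) ⇒ ln z₀ = (ln z₁ − r·ln z₂)/(1 − r)
ln z₀ = (2.45101 − 0.81594×4.09268) / 0.18406 = -4.8265
z₀ = exp(-4.8265) = 0.008014 ft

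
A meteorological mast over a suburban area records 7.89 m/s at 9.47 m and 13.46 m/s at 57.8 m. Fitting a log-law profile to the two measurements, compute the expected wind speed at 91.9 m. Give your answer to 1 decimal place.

14.9 m/s

Log law: V ∝ ln(z/z₀). From the pair, with r = V₁/V₂ = 0.58618,
ln z₀ = (ln z₁ − r·ln z₂)/(1 − r) = (2.2481 − 0.58618×4.0570)/0.41382 = -0.3142 → z₀ = 0.7304 m
V₃ = V₁ · ln(z₃/z₀)/ln(z₁/z₀) = 7.89 × 4.8349/2.5623 = 14.8879 m/s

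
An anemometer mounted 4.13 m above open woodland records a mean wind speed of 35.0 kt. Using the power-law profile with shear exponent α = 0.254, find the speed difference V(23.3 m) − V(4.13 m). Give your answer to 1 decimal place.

19.3 kt

Power law: V₂ = V₁ · (z₂/z₁)^α = 35.0 × (5.6416)^0.254 = 54.3157 kt
ΔV = 54.3157 − 35.0 = 19.3157 kt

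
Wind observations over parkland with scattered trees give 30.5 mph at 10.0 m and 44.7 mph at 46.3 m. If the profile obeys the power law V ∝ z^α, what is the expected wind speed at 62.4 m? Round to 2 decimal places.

48.15 mph

First find α: α = ln(V₂/V₁)/ln(z₂/z₁) = ln(44.7/30.5)/ln(46.3/10.0) = 0.38225/1.53256 = 0.2494
Extrapolate from 46.3 m to 62.4 m: V₃ = 44.7 × (62.4/46.3)^0.2494 = 44.7 × 1.0773 = 48.1541 mph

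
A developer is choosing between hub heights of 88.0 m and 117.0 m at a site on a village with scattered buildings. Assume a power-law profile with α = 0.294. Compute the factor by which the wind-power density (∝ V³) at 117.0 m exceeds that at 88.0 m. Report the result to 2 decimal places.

Speed ratio: V_B/V_A = (z_B/z_A)^α = (117.0/88.0)^0.294 = (1.3295)^0.294 = 1.08735
Power-density ratio: P_B/P_A = (V_B/V_A)³ = (1.08735)³ = 1.28560

1.29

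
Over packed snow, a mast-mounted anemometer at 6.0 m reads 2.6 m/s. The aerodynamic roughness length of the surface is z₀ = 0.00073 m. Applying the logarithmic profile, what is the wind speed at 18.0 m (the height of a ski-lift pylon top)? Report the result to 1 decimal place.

Log law: V(z) ∝ ln(z/z₀), so V₂/V₁ = ln(z₂/z₀) / ln(z₁/z₀).
ln(18.0/0.00073) = 10.1128, ln(6.0/0.00073) = 9.0142
V₂ = 2.6 × 10.1128/9.0142 = 2.6 × 1.1219 = 2.9169 m/s

2.9 m/s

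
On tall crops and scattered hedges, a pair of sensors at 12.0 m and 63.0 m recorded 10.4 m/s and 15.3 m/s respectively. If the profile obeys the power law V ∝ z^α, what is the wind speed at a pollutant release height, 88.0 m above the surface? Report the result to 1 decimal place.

First find α: α = ln(V₂/V₁)/ln(z₂/z₁) = ln(15.3/10.4)/ln(63.0/12.0) = 0.38605/1.65823 = 0.2328
Extrapolate from 63.0 m to 88.0 m: V₃ = 15.3 × (88.0/63.0)^0.2328 = 15.3 × 1.0809 = 16.5379 m/s

16.5 m/s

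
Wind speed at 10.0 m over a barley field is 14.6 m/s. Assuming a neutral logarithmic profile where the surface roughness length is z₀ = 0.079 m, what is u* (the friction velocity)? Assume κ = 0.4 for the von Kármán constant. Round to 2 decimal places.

Log law: V(z) = (u*/κ) · ln(z/z₀) ⇒ u* = κ · V / ln(z/z₀)
u* = 0.4 × 14.6 / ln(10.0/0.079) = 0.4 × 14.6 / 4.8409
   = 5.8400 / 4.8409 = 1.2064 m/s

u* ≈ 1.21 m/s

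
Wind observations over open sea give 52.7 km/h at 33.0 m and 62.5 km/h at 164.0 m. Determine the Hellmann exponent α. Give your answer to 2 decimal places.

Power law: V₂/V₁ = (z₂/z₁)^α ⇒ α = ln(V₂/V₁) / ln(z₂/z₁)
α = ln(62.5/52.7) / ln(164.0/33.0) = ln(1.1860) / ln(4.9697)
  = 0.17055 / 1.60336 = 0.10637

α ≈ 0.11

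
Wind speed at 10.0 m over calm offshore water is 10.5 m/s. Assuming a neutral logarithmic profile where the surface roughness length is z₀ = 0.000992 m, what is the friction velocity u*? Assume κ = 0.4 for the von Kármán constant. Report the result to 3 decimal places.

u* ≈ 0.456 m/s

Log law: V(z) = (u*/κ) · ln(z/z₀) ⇒ u* = κ · V / ln(z/z₀)
u* = 0.4 × 10.5 / ln(10.0/0.000992) = 0.4 × 10.5 / 9.2184
   = 4.2000 / 9.2184 = 0.4556 m/s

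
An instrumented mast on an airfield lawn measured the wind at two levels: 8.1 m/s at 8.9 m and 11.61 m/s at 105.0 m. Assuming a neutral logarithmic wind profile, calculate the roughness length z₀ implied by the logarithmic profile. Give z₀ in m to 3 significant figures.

z₀ ≈ 0.0299 m

Log law: V(z) ∝ ln(z/z₀). With r = V₁/V₂ = 8.1/11.61 = 0.69767,
r · ln(z₂/z₀) = ln(z₁/z₀) ⇒ ln z₀ = (ln z₁ − r·ln z₂)/(1 − r)
ln z₀ = (2.18605 − 0.69767×4.65396) / 0.30233 = -3.5091
z₀ = exp(-3.5091) = 0.02992 m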